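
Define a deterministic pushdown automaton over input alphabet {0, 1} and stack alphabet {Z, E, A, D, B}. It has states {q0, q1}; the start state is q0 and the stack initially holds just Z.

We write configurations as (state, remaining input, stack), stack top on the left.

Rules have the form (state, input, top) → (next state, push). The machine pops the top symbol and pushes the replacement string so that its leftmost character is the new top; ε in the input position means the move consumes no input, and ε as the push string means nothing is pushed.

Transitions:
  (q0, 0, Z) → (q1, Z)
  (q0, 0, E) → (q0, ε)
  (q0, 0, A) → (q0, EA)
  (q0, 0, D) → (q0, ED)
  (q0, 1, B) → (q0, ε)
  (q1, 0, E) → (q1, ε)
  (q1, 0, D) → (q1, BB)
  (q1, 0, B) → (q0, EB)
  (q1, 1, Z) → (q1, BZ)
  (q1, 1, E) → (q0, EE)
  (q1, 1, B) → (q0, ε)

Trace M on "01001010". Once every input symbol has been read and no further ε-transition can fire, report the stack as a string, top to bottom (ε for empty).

(q0, 01001010, Z)
  read 0, top Z: go to q1, push Z → (q1, 1001010, Z)
  read 1, top Z: go to q1, push BZ → (q1, 001010, BZ)
  read 0, top B: go to q0, push EB → (q0, 01010, EBZ)
  read 0, top E: go to q0, push ε → (q0, 1010, BZ)
  read 1, top B: go to q0, push ε → (q0, 010, Z)
  read 0, top Z: go to q1, push Z → (q1, 10, Z)
  read 1, top Z: go to q1, push BZ → (q1, 0, BZ)
  read 0, top B: go to q0, push EB → (q0, ε, EBZ)
All input consumed in state q0 with stack EBZ.

EBZ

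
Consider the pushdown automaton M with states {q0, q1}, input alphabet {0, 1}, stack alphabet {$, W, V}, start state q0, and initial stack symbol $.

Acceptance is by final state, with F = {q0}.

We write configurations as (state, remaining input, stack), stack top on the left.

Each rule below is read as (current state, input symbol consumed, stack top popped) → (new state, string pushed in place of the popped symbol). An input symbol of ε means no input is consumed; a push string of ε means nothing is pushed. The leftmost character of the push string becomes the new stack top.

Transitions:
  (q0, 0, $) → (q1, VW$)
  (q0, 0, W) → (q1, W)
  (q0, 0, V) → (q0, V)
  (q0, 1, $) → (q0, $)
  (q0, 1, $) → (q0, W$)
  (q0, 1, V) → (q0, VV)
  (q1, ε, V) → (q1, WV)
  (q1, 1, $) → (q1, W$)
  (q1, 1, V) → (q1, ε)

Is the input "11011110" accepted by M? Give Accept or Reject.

Reject

No computation consumes all input and reaches a final state.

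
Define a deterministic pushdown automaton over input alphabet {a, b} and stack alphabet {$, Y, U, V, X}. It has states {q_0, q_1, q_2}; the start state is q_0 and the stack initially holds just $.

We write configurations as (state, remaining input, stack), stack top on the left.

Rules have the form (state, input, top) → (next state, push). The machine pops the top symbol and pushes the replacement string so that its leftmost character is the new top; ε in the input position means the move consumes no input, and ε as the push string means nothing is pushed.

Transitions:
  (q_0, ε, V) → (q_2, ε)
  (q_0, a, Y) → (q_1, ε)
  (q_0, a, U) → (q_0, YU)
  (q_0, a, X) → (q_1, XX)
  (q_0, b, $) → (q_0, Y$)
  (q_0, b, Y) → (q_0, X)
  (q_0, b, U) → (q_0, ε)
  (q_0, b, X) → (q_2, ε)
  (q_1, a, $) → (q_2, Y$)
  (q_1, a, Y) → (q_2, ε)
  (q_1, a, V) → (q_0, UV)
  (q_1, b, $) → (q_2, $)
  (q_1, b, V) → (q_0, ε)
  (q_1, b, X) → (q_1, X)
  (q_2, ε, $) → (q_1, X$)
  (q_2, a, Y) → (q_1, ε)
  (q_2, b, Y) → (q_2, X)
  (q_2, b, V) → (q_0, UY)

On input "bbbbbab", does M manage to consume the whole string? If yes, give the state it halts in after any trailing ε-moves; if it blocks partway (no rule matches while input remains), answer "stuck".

(q_0, bbbbbab, $)
  read b, top $: go to q_0, push Y$ → (q_0, bbbbab, Y$)
  read b, top Y: go to q_0, push X → (q_0, bbbab, X$)
  read b, top X: go to q_2, push ε → (q_2, bbab, $)
  ε-move, top $: go to q_1, push X$ → (q_1, bbab, X$)
  read b, top X: go to q_1, push X → (q_1, bab, X$)
  read b, top X: go to q_1, push X → (q_1, ab, X$)
No transition for (q_1, a, top X); M blocks with input ab remaining.

stuck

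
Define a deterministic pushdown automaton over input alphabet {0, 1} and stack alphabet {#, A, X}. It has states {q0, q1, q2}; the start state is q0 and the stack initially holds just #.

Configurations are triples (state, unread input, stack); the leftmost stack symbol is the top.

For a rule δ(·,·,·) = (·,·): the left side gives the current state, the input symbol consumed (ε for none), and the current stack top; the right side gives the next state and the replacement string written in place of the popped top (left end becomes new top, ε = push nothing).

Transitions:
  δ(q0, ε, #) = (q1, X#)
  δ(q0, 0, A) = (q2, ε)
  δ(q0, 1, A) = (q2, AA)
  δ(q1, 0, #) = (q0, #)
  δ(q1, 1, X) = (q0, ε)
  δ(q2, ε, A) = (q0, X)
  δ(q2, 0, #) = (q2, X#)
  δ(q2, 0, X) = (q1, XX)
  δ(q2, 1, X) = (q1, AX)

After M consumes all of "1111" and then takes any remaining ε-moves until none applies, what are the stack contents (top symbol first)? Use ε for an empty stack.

(q0, 1111, #)
  ε-move, top #: go to q1, push X# → (q1, 1111, X#)
  read 1, top X: go to q0, push ε → (q0, 111, #)
  ε-move, top #: go to q1, push X# → (q1, 111, X#)
  read 1, top X: go to q0, push ε → (q0, 11, #)
  ε-move, top #: go to q1, push X# → (q1, 11, X#)
  read 1, top X: go to q0, push ε → (q0, 1, #)
  ε-move, top #: go to q1, push X# → (q1, 1, X#)
  read 1, top X: go to q0, push ε → (q0, ε, #)
  ε-move, top #: go to q1, push X# → (q1, ε, X#)
All input consumed in state q1 with stack X#.

X#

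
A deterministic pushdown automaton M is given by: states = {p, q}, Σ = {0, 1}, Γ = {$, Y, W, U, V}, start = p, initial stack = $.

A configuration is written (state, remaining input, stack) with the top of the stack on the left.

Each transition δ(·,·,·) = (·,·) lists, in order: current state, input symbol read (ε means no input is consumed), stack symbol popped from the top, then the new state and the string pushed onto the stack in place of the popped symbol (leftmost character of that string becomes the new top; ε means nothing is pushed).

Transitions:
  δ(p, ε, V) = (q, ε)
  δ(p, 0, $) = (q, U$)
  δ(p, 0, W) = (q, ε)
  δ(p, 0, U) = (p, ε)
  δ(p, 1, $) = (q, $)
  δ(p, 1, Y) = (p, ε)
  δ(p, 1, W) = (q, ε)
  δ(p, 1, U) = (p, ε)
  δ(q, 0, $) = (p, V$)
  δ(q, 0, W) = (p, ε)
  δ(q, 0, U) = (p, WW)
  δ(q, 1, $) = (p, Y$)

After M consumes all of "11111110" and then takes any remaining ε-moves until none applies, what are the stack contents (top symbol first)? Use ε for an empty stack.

$

(p, 11111110, $) ⊢ (q, 1111110, $) ⊢ (p, 111110, Y$) ⊢ (p, 11110, $) ⊢ (q, 1110, $) ⊢ (p, 110, Y$) ⊢ (p, 10, $) ⊢ (q, 0, $) ⊢ (p, ε, V$) ⊢ (q, ε, $)
All input consumed in state q with stack $.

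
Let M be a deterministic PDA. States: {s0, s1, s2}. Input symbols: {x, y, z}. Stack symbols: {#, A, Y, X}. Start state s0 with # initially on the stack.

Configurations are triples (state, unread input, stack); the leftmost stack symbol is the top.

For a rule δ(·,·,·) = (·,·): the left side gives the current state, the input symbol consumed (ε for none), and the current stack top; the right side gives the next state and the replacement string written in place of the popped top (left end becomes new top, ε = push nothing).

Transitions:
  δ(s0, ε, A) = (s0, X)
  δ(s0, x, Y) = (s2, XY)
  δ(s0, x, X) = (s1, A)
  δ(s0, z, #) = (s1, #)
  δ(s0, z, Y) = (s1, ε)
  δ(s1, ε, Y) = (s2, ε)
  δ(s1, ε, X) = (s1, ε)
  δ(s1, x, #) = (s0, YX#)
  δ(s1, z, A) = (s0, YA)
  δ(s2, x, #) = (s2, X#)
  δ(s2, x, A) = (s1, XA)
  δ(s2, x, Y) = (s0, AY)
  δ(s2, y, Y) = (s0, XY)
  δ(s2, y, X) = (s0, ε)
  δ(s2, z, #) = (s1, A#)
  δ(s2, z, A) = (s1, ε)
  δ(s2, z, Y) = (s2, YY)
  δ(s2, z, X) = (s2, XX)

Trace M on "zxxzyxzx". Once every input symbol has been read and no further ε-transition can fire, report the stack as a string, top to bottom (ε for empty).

XYAYX#

(s0, zxxzyxzx, #) ⊢ (s1, xxzyxzx, #) ⊢ (s0, xzyxzx, YX#) ⊢ (s2, zyxzx, XYX#) ⊢ (s2, yxzx, XXYX#) ⊢ (s0, xzx, XYX#) ⊢ (s1, zx, AYX#) ⊢ (s0, x, YAYX#) ⊢ (s2, ε, XYAYX#)
All input consumed in state s2 with stack XYAYX#.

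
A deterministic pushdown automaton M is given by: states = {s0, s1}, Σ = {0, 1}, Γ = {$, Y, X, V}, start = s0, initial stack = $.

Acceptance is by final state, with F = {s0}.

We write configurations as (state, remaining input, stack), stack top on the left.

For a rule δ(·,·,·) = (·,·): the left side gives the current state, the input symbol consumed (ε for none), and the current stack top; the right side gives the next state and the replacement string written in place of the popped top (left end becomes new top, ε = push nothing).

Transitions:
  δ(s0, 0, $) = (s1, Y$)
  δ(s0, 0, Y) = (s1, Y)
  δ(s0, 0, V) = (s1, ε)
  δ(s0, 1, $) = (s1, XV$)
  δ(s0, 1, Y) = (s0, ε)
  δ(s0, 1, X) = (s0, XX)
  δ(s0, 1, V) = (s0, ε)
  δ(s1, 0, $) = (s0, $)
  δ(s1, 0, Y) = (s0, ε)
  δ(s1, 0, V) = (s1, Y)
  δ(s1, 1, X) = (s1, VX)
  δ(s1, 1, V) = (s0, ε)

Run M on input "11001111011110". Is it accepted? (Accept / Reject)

Reject

(s0, 11001111011110, $) ⊢ (s1, 1001111011110, XV$) ⊢ (s1, 001111011110, VXV$) ⊢ (s1, 01111011110, YXV$) ⊢ (s0, 1111011110, XV$) ⊢ (s0, 111011110, XXV$) ⊢ (s0, 11011110, XXXV$) ⊢ (s0, 1011110, XXXXV$) ⊢ (s0, 011110, XXXXXV$)
No transition applies at (s0, 011110, XXXXXV$); input not fully consumed.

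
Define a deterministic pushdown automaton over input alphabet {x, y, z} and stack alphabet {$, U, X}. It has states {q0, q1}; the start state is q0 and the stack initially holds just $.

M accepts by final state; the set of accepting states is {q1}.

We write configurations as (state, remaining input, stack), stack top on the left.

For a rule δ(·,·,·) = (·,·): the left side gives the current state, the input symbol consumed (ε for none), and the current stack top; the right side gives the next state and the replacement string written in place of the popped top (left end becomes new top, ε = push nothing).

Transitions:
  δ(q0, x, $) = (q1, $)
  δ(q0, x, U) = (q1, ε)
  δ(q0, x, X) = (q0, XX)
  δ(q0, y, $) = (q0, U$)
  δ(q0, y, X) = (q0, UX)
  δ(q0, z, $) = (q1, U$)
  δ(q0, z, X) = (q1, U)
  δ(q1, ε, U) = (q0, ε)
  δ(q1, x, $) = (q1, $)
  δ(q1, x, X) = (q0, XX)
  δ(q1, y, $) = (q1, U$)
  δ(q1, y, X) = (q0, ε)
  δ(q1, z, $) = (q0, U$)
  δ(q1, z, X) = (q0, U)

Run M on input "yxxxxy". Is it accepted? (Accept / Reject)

(q0, yxxxxy, $)
  read y, top $: go to q0, push U$ → (q0, xxxxy, U$)
  read x, top U: go to q1, push ε → (q1, xxxy, $)
  read x, top $: go to q1, push $ → (q1, xxy, $)
  read x, top $: go to q1, push $ → (q1, xy, $)
  read x, top $: go to q1, push $ → (q1, y, $)
  read y, top $: go to q1, push U$ → (q1, ε, U$)
All input consumed; state q1 ∈ F.

Accept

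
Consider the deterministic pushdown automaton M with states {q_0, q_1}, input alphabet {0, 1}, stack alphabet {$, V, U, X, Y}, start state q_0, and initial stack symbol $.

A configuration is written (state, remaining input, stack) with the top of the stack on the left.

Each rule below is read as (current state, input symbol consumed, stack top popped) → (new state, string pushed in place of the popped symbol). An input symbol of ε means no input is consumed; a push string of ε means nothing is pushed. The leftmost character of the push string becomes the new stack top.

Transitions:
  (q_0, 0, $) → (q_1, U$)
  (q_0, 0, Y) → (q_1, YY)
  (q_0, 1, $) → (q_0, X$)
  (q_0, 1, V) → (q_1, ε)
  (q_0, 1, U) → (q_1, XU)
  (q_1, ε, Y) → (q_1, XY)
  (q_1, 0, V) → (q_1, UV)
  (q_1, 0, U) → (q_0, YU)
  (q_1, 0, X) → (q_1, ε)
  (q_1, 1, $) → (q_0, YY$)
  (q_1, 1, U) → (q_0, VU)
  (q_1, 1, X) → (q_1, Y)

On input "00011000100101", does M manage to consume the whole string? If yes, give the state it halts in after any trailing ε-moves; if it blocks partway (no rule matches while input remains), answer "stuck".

q_1

(q_0, 00011000100101, $) ⊢ (q_1, 0011000100101, U$) ⊢ (q_0, 011000100101, YU$) ⊢ (q_1, 11000100101, YYU$) ⊢ (q_1, 11000100101, XYYU$) ⊢ (q_1, 1000100101, YYYU$) ⊢ (q_1, 1000100101, XYYYU$) ⊢ (q_1, 000100101, YYYYU$) ⊢ (q_1, 000100101, XYYYYU$) ⊢ (q_1, 00100101, YYYYU$) ⊢ (q_1, 00100101, XYYYYU$) ⊢ (q_1, 0100101, YYYYU$) ⊢ (q_1, 0100101, XYYYYU$) ⊢ (q_1, 100101, YYYYU$) ⊢ (q_1, 100101, XYYYYU$) ⊢ (q_1, 00101, YYYYYU$) ⊢ (q_1, 00101, XYYYYYU$) ⊢ (q_1, 0101, YYYYYU$) ⊢ (q_1, 0101, XYYYYYU$) ⊢ (q_1, 101, YYYYYU$) ⊢ (q_1, 101, XYYYYYU$) ⊢ (q_1, 01, YYYYYYU$) ⊢ (q_1, 01, XYYYYYYU$) ⊢ (q_1, 1, YYYYYYU$) ⊢ (q_1, 1, XYYYYYYU$) ⊢ (q_1, ε, YYYYYYYU$) ⊢ (q_1, ε, XYYYYYYYU$)
All input consumed; M is in state q_1.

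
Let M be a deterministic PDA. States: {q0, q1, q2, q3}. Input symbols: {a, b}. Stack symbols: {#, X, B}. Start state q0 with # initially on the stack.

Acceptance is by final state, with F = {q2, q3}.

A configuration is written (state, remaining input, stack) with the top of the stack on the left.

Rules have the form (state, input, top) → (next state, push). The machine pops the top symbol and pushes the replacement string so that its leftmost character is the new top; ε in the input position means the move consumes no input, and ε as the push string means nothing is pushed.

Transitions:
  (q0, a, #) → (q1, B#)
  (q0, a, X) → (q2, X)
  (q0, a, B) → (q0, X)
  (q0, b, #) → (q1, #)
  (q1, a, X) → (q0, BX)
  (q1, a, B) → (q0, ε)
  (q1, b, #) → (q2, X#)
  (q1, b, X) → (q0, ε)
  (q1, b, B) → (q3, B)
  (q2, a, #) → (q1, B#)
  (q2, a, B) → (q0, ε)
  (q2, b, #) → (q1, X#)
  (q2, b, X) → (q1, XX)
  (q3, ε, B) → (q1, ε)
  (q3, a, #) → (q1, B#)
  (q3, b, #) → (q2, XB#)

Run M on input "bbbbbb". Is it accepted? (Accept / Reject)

(q0, bbbbbb, #)
  read b, top #: go to q1, push # → (q1, bbbbb, #)
  read b, top #: go to q2, push X# → (q2, bbbb, X#)
  read b, top X: go to q1, push XX → (q1, bbb, XX#)
  read b, top X: go to q0, push ε → (q0, bb, X#)
No transition applies at (q0, bb, X#); input not fully consumed.

Reject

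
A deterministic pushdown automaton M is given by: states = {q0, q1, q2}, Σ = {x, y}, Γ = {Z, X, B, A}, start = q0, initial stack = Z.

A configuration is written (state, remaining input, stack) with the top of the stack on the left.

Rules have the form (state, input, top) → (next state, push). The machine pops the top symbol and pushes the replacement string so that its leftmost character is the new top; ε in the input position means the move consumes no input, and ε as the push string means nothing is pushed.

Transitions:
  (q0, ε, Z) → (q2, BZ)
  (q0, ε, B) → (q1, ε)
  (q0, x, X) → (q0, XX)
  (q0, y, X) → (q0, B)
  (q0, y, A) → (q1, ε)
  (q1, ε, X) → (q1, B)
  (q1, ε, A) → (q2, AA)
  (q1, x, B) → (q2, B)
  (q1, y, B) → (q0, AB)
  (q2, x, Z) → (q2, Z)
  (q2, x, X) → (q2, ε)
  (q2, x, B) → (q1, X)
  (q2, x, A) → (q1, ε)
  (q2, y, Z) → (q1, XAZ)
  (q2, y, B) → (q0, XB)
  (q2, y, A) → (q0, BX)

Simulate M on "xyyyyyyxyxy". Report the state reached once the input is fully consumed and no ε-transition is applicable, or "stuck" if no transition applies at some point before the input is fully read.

(q0, xyyyyyyxyxy, Z)
  ε-move, top Z: go to q2, push BZ → (q2, xyyyyyyxyxy, BZ)
  read x, top B: go to q1, push X → (q1, yyyyyyxyxy, XZ)
  ε-move, top X: go to q1, push B → (q1, yyyyyyxyxy, BZ)
  read y, top B: go to q0, push AB → (q0, yyyyyxyxy, ABZ)
  read y, top A: go to q1, push ε → (q1, yyyyxyxy, BZ)
  read y, top B: go to q0, push AB → (q0, yyyxyxy, ABZ)
  read y, top A: go to q1, push ε → (q1, yyxyxy, BZ)
  read y, top B: go to q0, push AB → (q0, yxyxy, ABZ)
  read y, top A: go to q1, push ε → (q1, xyxy, BZ)
  read x, top B: go to q2, push B → (q2, yxy, BZ)
  read y, top B: go to q0, push XB → (q0, xy, XBZ)
  read x, top X: go to q0, push XX → (q0, y, XXBZ)
  read y, top X: go to q0, push B → (q0, ε, BXBZ)
  ε-move, top B: go to q1, push ε → (q1, ε, XBZ)
  ε-move, top X: go to q1, push B → (q1, ε, BBZ)
All input consumed; M is in state q1.

q1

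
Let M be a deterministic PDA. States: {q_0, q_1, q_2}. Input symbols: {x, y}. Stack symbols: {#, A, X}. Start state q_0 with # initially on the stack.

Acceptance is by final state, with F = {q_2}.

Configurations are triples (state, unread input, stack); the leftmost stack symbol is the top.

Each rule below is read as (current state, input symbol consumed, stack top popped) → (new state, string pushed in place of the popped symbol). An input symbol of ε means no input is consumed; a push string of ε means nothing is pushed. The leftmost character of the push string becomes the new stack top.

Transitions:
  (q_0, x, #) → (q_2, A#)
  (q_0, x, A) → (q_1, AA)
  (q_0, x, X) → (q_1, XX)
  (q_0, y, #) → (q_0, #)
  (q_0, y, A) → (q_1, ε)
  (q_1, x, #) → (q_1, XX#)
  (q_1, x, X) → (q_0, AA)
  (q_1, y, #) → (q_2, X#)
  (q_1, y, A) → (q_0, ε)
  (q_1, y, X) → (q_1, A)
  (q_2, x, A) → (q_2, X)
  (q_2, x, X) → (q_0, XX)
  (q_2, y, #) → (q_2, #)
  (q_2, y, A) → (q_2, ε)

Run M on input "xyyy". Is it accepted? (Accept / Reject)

Accept

(q_0, xyyy, #)
  read x, top #: go to q_2, push A# → (q_2, yyy, A#)
  read y, top A: go to q_2, push ε → (q_2, yy, #)
  read y, top #: go to q_2, push # → (q_2, y, #)
  read y, top #: go to q_2, push # → (q_2, ε, #)
All input consumed; state q_2 ∈ F.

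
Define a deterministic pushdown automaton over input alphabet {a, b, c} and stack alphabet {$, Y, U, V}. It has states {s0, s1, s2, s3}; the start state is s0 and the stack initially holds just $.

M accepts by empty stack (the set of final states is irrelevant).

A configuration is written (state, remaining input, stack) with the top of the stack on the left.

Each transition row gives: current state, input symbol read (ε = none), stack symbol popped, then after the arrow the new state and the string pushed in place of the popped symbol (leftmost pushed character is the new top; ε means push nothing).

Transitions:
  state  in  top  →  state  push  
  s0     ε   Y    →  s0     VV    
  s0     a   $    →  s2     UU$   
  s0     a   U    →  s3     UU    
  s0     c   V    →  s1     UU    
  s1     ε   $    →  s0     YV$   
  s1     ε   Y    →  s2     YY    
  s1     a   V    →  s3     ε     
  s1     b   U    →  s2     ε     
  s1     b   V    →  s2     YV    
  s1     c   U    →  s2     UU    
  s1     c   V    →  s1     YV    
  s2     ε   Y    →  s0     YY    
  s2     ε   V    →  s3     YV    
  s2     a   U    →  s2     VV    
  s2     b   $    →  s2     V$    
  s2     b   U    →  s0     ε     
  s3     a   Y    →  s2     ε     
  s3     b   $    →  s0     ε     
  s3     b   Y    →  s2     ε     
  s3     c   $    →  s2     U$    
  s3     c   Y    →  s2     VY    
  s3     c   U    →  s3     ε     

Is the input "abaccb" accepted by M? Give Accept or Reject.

(s0, abaccb, $) ⊢ (s2, baccb, UU$) ⊢ (s0, accb, U$) ⊢ (s3, ccb, UU$) ⊢ (s3, cb, U$) ⊢ (s3, b, $) ⊢ (s0, ε, ε)
All input consumed and the stack is empty.

Accept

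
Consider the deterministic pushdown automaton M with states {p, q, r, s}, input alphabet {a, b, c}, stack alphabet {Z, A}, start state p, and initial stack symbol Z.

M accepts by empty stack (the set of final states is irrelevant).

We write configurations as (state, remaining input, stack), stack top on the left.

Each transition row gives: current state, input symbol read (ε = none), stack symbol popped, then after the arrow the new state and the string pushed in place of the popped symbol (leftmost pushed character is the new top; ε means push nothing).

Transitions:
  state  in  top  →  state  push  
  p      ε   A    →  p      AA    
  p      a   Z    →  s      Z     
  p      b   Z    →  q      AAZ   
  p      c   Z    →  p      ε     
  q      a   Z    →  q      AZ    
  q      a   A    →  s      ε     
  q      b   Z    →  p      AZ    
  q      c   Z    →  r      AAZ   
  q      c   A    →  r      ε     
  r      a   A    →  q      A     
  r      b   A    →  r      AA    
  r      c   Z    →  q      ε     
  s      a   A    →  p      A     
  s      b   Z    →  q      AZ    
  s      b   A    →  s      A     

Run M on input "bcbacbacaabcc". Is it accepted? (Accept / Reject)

(p, bcbacbacaabcc, Z)
  read b, top Z: go to q, push AAZ → (q, cbacbacaabcc, AAZ)
  read c, top A: go to r, push ε → (r, bacbacaabcc, AZ)
  read b, top A: go to r, push AA → (r, acbacaabcc, AAZ)
  read a, top A: go to q, push A → (q, cbacaabcc, AAZ)
  read c, top A: go to r, push ε → (r, bacaabcc, AZ)
  read b, top A: go to r, push AA → (r, acaabcc, AAZ)
  read a, top A: go to q, push A → (q, caabcc, AAZ)
  read c, top A: go to r, push ε → (r, aabcc, AZ)
  read a, top A: go to q, push A → (q, abcc, AZ)
  read a, top A: go to s, push ε → (s, bcc, Z)
  read b, top Z: go to q, push AZ → (q, cc, AZ)
  read c, top A: go to r, push ε → (r, c, Z)
  read c, top Z: go to q, push ε → (q, ε, ε)
All input consumed and the stack is empty.

Accept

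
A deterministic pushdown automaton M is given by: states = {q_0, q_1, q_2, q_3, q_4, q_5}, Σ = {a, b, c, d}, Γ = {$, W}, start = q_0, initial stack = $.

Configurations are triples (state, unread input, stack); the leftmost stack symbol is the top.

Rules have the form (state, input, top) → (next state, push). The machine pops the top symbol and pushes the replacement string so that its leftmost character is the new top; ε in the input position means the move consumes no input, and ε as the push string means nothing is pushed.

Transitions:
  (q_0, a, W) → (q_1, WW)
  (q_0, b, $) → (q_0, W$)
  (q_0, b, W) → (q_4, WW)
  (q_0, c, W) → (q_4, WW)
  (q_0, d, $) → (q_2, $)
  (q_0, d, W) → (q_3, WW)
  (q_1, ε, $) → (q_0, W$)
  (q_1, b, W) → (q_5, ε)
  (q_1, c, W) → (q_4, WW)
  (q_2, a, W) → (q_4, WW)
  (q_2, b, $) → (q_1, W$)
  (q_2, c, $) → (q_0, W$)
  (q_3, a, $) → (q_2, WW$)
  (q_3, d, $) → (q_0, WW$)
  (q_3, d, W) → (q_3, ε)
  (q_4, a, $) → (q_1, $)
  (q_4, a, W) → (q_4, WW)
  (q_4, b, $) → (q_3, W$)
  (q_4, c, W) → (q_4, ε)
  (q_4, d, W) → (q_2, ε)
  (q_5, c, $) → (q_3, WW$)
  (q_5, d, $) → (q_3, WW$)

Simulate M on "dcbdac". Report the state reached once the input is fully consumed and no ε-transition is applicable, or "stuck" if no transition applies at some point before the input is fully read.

(q_0, dcbdac, $)
  read d, top $: go to q_2, push $ → (q_2, cbdac, $)
  read c, top $: go to q_0, push W$ → (q_0, bdac, W$)
  read b, top W: go to q_4, push WW → (q_4, dac, WW$)
  read d, top W: go to q_2, push ε → (q_2, ac, W$)
  read a, top W: go to q_4, push WW → (q_4, c, WW$)
  read c, top W: go to q_4, push ε → (q_4, ε, W$)
All input consumed; M is in state q_4.

q_4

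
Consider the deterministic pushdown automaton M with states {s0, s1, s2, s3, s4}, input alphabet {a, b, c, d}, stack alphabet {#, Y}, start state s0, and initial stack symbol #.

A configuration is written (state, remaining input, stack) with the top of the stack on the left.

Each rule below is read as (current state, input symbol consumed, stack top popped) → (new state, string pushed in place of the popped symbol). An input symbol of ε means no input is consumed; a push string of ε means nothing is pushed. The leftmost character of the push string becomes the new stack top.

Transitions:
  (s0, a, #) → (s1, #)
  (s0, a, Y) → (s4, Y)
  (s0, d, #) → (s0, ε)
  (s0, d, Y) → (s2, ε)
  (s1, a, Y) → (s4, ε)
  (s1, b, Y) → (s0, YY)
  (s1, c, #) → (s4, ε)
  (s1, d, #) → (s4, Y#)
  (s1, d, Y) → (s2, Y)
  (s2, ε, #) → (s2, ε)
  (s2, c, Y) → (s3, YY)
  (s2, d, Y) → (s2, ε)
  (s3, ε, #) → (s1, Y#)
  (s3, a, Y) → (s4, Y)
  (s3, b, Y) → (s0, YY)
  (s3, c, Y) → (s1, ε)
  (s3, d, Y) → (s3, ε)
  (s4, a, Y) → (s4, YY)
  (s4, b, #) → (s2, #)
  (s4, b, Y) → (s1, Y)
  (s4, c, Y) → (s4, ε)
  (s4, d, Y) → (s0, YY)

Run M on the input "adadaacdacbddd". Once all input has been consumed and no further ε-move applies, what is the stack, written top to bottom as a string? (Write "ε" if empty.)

Y#

(s0, adadaacdacbddd, #) ⊢ (s1, dadaacdacbddd, #) ⊢ (s4, adaacdacbddd, Y#) ⊢ (s4, daacdacbddd, YY#) ⊢ (s0, aacdacbddd, YYY#) ⊢ (s4, acdacbddd, YYY#) ⊢ (s4, cdacbddd, YYYY#) ⊢ (s4, dacbddd, YYY#) ⊢ (s0, acbddd, YYYY#) ⊢ (s4, cbddd, YYYY#) ⊢ (s4, bddd, YYY#) ⊢ (s1, ddd, YYY#) ⊢ (s2, dd, YYY#) ⊢ (s2, d, YY#) ⊢ (s2, ε, Y#)
All input consumed in state s2 with stack Y#.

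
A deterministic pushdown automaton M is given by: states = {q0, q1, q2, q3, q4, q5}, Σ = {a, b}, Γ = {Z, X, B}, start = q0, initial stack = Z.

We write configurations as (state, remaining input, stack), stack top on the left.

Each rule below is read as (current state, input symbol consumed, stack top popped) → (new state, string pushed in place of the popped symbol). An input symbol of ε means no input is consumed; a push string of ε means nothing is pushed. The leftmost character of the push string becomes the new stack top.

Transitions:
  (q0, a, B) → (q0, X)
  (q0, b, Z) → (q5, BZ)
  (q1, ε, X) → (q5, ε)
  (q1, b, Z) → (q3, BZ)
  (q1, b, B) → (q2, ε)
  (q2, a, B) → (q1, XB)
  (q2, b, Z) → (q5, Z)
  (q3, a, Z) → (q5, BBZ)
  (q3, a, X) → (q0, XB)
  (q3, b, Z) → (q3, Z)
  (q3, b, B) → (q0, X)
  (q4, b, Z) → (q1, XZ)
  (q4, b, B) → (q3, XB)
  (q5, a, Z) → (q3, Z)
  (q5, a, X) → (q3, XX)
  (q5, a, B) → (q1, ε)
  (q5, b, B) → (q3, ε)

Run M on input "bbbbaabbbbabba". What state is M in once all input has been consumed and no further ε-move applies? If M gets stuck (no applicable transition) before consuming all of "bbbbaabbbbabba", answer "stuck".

(q0, bbbbaabbbbabba, Z) ⊢ (q5, bbbaabbbbabba, BZ) ⊢ (q3, bbaabbbbabba, Z) ⊢ (q3, baabbbbabba, Z) ⊢ (q3, aabbbbabba, Z) ⊢ (q5, abbbbabba, BBZ) ⊢ (q1, bbbbabba, BZ) ⊢ (q2, bbbabba, Z) ⊢ (q5, bbabba, Z)
No transition for (q5, b, top Z); M blocks with input bbabba remaining.

stuck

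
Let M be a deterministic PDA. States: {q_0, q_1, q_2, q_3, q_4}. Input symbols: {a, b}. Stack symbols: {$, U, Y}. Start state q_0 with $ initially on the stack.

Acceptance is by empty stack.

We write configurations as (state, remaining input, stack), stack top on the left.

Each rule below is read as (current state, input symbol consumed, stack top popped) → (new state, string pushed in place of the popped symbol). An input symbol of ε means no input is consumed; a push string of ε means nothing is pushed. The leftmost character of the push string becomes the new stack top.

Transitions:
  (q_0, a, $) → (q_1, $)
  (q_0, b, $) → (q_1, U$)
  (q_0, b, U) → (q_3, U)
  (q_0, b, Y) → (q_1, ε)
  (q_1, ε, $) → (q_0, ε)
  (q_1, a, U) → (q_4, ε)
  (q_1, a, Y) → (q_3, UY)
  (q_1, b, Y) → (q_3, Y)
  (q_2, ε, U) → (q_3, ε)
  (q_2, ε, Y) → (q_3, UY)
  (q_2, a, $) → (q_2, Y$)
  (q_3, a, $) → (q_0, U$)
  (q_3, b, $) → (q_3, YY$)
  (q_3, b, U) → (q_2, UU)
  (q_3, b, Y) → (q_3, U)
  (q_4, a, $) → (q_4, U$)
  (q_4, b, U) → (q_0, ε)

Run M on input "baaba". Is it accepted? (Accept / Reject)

(q_0, baaba, $)
  read b, top $: go to q_1, push U$ → (q_1, aaba, U$)
  read a, top U: go to q_4, push ε → (q_4, aba, $)
  read a, top $: go to q_4, push U$ → (q_4, ba, U$)
  read b, top U: go to q_0, push ε → (q_0, a, $)
  read a, top $: go to q_1, push $ → (q_1, ε, $)
  ε-move, top $: go to q_0, push ε → (q_0, ε, ε)
All input consumed and the stack is empty.

Accept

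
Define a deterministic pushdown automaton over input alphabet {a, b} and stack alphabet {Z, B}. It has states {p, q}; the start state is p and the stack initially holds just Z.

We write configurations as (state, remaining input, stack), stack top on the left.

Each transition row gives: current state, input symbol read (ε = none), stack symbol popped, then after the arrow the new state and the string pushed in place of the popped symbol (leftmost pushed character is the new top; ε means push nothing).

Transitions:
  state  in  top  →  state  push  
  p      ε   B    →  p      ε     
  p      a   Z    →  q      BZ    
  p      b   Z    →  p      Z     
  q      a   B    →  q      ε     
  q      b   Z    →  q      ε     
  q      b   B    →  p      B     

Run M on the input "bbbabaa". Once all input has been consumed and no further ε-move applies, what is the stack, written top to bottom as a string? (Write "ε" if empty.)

(p, bbbabaa, Z)
  read b, top Z: go to p, push Z → (p, bbabaa, Z)
  read b, top Z: go to p, push Z → (p, babaa, Z)
  read b, top Z: go to p, push Z → (p, abaa, Z)
  read a, top Z: go to q, push BZ → (q, baa, BZ)
  read b, top B: go to p, push B → (p, aa, BZ)
  ε-move, top B: go to p, push ε → (p, aa, Z)
  read a, top Z: go to q, push BZ → (q, a, BZ)
  read a, top B: go to q, push ε → (q, ε, Z)
All input consumed in state q with stack Z.

Z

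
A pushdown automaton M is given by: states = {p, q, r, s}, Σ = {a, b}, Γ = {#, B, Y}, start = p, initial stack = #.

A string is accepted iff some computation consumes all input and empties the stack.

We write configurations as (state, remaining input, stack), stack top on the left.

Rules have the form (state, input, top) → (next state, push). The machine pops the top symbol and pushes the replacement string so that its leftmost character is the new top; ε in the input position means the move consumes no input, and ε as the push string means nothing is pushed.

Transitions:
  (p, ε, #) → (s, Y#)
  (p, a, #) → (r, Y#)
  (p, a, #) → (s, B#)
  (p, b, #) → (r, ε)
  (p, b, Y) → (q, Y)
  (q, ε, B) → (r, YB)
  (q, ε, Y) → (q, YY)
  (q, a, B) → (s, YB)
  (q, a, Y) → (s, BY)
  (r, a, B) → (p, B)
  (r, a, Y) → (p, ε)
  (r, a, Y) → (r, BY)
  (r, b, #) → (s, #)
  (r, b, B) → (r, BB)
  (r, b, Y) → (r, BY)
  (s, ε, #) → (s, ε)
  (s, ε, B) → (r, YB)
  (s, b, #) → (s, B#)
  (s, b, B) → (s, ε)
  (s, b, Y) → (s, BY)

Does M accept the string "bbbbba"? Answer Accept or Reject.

Reject

No computation consumes all input and empties the stack.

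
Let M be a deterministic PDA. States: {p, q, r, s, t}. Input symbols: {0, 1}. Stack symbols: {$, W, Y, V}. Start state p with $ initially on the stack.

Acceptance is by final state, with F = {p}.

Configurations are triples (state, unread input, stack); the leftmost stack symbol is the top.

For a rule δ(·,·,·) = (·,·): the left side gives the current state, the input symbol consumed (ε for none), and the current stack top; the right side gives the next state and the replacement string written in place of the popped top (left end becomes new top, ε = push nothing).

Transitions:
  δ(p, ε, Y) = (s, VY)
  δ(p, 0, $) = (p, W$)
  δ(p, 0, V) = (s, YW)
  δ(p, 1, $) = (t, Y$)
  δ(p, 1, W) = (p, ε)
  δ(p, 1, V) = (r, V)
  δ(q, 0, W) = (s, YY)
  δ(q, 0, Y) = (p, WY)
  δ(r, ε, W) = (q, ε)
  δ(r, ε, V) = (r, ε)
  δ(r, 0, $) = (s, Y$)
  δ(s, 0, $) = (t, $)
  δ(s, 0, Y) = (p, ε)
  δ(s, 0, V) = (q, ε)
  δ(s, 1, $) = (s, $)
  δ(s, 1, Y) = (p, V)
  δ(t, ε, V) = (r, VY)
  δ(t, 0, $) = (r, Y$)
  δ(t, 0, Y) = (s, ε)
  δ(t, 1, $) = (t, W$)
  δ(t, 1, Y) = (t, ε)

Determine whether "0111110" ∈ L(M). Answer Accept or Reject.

Reject

(p, 0111110, $)
  read 0, top $: go to p, push W$ → (p, 111110, W$)
  read 1, top W: go to p, push ε → (p, 11110, $)
  read 1, top $: go to t, push Y$ → (t, 1110, Y$)
  read 1, top Y: go to t, push ε → (t, 110, $)
  read 1, top $: go to t, push W$ → (t, 10, W$)
No transition applies at (t, 10, W$); input not fully consumed.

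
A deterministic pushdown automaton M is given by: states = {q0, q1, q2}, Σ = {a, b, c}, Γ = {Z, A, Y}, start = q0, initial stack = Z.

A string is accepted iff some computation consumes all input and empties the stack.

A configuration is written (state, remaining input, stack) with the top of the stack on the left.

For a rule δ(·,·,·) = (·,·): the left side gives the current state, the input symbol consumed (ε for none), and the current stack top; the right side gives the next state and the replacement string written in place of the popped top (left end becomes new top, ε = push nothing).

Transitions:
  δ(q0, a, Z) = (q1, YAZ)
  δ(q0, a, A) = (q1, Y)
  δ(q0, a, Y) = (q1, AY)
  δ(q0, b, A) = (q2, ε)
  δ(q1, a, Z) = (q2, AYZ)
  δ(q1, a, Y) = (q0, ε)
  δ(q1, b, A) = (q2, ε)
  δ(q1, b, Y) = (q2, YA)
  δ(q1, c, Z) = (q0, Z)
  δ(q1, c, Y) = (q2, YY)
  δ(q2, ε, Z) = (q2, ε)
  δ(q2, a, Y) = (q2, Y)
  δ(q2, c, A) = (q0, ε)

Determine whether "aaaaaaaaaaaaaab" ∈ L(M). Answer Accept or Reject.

Accept

(q0, aaaaaaaaaaaaaab, Z)
  read a, top Z: go to q1, push YAZ → (q1, aaaaaaaaaaaaab, YAZ)
  read a, top Y: go to q0, push ε → (q0, aaaaaaaaaaaab, AZ)
  read a, top A: go to q1, push Y → (q1, aaaaaaaaaaab, YZ)
  read a, top Y: go to q0, push ε → (q0, aaaaaaaaaab, Z)
  read a, top Z: go to q1, push YAZ → (q1, aaaaaaaaab, YAZ)
  read a, top Y: go to q0, push ε → (q0, aaaaaaaab, AZ)
  read a, top A: go to q1, push Y → (q1, aaaaaaab, YZ)
  read a, top Y: go to q0, push ε → (q0, aaaaaab, Z)
  read a, top Z: go to q1, push YAZ → (q1, aaaaab, YAZ)
  read a, top Y: go to q0, push ε → (q0, aaaab, AZ)
  read a, top A: go to q1, push Y → (q1, aaab, YZ)
  read a, top Y: go to q0, push ε → (q0, aab, Z)
  read a, top Z: go to q1, push YAZ → (q1, ab, YAZ)
  read a, top Y: go to q0, push ε → (q0, b, AZ)
  read b, top A: go to q2, push ε → (q2, ε, Z)
  ε-move, top Z: go to q2, push ε → (q2, ε, ε)
All input consumed and the stack is empty.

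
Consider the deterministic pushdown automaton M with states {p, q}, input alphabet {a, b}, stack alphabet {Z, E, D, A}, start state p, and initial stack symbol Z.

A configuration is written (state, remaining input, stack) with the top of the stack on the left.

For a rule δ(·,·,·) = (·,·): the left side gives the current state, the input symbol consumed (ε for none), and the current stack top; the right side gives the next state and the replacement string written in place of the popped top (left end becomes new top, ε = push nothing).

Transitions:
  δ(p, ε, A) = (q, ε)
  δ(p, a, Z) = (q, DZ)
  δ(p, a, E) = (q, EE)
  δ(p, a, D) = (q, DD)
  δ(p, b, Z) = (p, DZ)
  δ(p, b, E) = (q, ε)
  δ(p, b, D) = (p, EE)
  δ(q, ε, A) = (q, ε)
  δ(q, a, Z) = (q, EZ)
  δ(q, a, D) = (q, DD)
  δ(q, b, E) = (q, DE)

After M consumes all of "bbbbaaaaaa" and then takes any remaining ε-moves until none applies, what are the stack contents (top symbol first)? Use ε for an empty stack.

DDDDDDDEZ

(p, bbbbaaaaaa, Z)
  read b, top Z: go to p, push DZ → (p, bbbaaaaaa, DZ)
  read b, top D: go to p, push EE → (p, bbaaaaaa, EEZ)
  read b, top E: go to q, push ε → (q, baaaaaa, EZ)
  read b, top E: go to q, push DE → (q, aaaaaa, DEZ)
  read a, top D: go to q, push DD → (q, aaaaa, DDEZ)
  read a, top D: go to q, push DD → (q, aaaa, DDDEZ)
  read a, top D: go to q, push DD → (q, aaa, DDDDEZ)
  read a, top D: go to q, push DD → (q, aa, DDDDDEZ)
  read a, top D: go to q, push DD → (q, a, DDDDDDEZ)
  read a, top D: go to q, push DD → (q, ε, DDDDDDDEZ)
All input consumed in state q with stack DDDDDDDEZ.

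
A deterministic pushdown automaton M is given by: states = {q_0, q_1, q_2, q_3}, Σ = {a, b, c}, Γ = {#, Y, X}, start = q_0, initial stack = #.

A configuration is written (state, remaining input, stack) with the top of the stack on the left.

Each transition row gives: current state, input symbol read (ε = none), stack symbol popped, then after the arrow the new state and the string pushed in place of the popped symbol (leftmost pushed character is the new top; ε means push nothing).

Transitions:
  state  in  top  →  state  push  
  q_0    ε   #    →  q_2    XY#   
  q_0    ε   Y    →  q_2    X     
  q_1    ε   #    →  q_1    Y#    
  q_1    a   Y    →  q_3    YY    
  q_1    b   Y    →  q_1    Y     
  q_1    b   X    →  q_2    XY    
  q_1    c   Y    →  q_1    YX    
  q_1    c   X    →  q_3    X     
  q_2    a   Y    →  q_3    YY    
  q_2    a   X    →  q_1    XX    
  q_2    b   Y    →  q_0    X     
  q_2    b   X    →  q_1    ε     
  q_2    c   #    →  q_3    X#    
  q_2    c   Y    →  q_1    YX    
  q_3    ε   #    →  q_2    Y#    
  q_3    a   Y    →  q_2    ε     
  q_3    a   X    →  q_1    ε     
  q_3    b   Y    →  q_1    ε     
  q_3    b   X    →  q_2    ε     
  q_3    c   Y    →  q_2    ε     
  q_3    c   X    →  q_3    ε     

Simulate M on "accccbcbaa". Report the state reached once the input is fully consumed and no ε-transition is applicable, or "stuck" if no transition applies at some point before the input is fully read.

(q_0, accccbcbaa, #)
  ε-move, top #: go to q_2, push XY# → (q_2, accccbcbaa, XY#)
  read a, top X: go to q_1, push XX → (q_1, ccccbcbaa, XXY#)
  read c, top X: go to q_3, push X → (q_3, cccbcbaa, XXY#)
  read c, top X: go to q_3, push ε → (q_3, ccbcbaa, XY#)
  read c, top X: go to q_3, push ε → (q_3, cbcbaa, Y#)
  read c, top Y: go to q_2, push ε → (q_2, bcbaa, #)
No transition for (q_2, b, top #); M blocks with input bcbaa remaining.

stuck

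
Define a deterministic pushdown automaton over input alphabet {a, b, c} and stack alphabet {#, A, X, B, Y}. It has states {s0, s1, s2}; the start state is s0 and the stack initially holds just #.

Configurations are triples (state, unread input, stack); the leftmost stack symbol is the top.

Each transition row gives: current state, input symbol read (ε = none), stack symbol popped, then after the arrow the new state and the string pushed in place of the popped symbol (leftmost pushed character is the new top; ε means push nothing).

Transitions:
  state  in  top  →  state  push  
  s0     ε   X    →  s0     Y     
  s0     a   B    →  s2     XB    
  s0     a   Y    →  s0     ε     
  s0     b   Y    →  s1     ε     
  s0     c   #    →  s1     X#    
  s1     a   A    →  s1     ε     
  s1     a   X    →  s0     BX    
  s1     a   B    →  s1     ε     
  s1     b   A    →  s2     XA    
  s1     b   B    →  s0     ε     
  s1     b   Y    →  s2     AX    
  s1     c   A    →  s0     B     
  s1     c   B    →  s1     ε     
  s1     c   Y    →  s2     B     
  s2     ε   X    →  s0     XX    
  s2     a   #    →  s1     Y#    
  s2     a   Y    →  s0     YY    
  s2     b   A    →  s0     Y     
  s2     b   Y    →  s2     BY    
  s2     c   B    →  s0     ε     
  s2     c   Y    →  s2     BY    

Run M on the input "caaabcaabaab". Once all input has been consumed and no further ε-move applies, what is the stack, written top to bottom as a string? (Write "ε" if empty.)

XBXBX#

(s0, caaabcaabaab, #)
  read c, top #: go to s1, push X# → (s1, aaabcaabaab, X#)
  read a, top X: go to s0, push BX → (s0, aabcaabaab, BX#)
  read a, top B: go to s2, push XB → (s2, abcaabaab, XBX#)
  ε-move, top X: go to s0, push XX → (s0, abcaabaab, XXBX#)
  ε-move, top X: go to s0, push Y → (s0, abcaabaab, YXBX#)
  read a, top Y: go to s0, push ε → (s0, bcaabaab, XBX#)
  ε-move, top X: go to s0, push Y → (s0, bcaabaab, YBX#)
  read b, top Y: go to s1, push ε → (s1, caabaab, BX#)
  read c, top B: go to s1, push ε → (s1, aabaab, X#)
  read a, top X: go to s0, push BX → (s0, abaab, BX#)
  read a, top B: go to s2, push XB → (s2, baab, XBX#)
  ε-move, top X: go to s0, push XX → (s0, baab, XXBX#)
  ε-move, top X: go to s0, push Y → (s0, baab, YXBX#)
  read b, top Y: go to s1, push ε → (s1, aab, XBX#)
  read a, top X: go to s0, push BX → (s0, ab, BXBX#)
  read a, top B: go to s2, push XB → (s2, b, XBXBX#)
  ε-move, top X: go to s0, push XX → (s0, b, XXBXBX#)
  ε-move, top X: go to s0, push Y → (s0, b, YXBXBX#)
  read b, top Y: go to s1, push ε → (s1, ε, XBXBX#)
All input consumed in state s1 with stack XBXBX#.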